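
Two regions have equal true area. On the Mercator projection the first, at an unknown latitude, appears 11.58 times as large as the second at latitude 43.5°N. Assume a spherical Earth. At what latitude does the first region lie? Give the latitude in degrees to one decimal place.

Mercator areal scale is sec²φ, so apparent-area ratio = sec²φ₁ / sec²φ₂ = cos²φ₂ / cos²φ₁.
cos²φ₂ / cos²φ₁ = 11.58  ⇒  cos φ₁ = cos 43.5° / √11.58 = 0.7254/3.403 = 0.2132.
φ₁ = arccos(0.2132) ≈ 77.7°.

77.7°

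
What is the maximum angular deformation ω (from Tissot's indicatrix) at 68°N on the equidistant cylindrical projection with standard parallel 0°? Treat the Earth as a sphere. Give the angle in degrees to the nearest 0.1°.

For the equirectangular projection with φ₀ = 0 (plate carrée), h = 1 along meridians and k = sec φ along parallels.
At 68°: h = 1.000, k = 2.669; principal scales a = 2.669, b = 1.000.
sin(ω/2) = (a − b)/(a + b) = 1.669/3.669 = 0.4550, so ω = 2 arcsin(0.4550) ≈ 54.1°.

54.1°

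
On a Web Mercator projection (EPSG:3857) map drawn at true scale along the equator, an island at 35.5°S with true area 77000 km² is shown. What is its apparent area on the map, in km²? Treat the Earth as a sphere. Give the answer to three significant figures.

116000 km²

Mercator is conformal, so the point scale is isotropic: h = k = sec φ = 1/cos φ.
Areal scale = k² = sec²φ = 1/cos²(35.5°) = 1/0.8141² = 1.509.
Apparent area = 77000 × 1.509 ≈ 116000 km².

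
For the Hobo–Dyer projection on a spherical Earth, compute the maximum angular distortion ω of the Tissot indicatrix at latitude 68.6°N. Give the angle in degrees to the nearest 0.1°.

81.2°

The Hobo–Dyer projection is cylindrical equal-area with φ₀ = 37.5°. For cylindrical equal-area with standard parallel φ₀, h = cos φ / cos φ₀ and k = cos φ₀ / cos φ, so h·k = 1.
At 68.6°: h = 0.4599, k = 2.174; principal scales a = 2.174, b = 0.4599.
sin(ω/2) = (a − b)/(a + b) = 1.714/2.634 = 0.6508, so ω = 2 arcsin(0.6508) ≈ 81.2°.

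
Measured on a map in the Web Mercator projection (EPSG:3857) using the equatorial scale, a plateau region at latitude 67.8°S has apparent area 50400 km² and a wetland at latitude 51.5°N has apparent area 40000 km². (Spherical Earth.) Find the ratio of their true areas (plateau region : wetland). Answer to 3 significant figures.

Since Mercator area scale is 1/cos²φ, the true area equals the apparent area multiplied by cos²φ.
True area of plateau region: 50400 × cos²(67.8°) = 50400 × 0.1428 = 7195 km².
True area of wetland: 40000 × cos²(51.5°) = 40000 × 0.3875 = 15500 km².
Ratio = 7195 / 15500 ≈ 0.464.

0.464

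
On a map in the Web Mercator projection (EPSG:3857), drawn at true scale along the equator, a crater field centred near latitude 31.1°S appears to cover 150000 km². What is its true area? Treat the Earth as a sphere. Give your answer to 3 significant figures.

Mercator is conformal, so the point scale is isotropic: h = k = sec φ = 1/cos φ.
Areal scale = k² = sec²φ = 1/cos²(31.1°) = 1/0.8563² = 1.364.
True area = apparent / (areal scale) = 150000 / 1.364 ≈ 110000 km².

110000 km²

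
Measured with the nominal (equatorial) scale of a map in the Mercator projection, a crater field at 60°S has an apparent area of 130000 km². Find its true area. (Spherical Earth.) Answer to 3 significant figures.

For Mercator, h = k = sec φ (a conformal cylindrical projection has a single point scale, 1/cos φ).
Areal scale = k² = sec²φ = 1/cos²(60°) = 1/0.5000² = 4.000.
True area = apparent / (areal scale) = 130000 / 4.000 ≈ 32500 km².

32500 km²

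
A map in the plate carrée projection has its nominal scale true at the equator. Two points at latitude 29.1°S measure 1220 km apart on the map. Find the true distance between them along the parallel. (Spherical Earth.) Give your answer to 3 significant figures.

In the plate carrée (x = Rλ, y = Rφ), meridians are true-scale (h = 1) and parallels are stretched by k = sec φ.
Along the parallel at 29.1°, map distances are exaggerated by k = sec 29.1° = 1.144.
True distance = 1220 / 1.144 = 1220 × cos 29.1° ≈ 1070 km.

1070 km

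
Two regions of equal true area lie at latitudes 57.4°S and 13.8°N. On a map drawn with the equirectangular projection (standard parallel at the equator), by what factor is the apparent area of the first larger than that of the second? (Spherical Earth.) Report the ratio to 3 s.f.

1.80

For the equirectangular projection with φ₀ = 0 (plate carrée), h = 1 along meridians and k = sec φ along parallels.
Areal scale at 57.4°: h·k = 1.000 × 1.856 = 1.856.
Areal scale at 13.8°: h·k = 1.000 × 1.030 = 1.030.
Ratio = 1.856/1.030 ≈ 1.80.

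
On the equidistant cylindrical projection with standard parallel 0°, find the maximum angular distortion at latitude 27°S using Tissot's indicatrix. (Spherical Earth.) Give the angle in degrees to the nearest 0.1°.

In the plate carrée (x = Rλ, y = Rφ), meridians are true-scale (h = 1) and parallels are stretched by k = sec φ.
At 27°: h = 1.000, k = 1.122; principal scales a = 1.122, b = 1.000.
sin(ω/2) = (a − b)/(a + b) = 0.1223/2.122 = 0.05764, so ω = 2 arcsin(0.05764) ≈ 6.6°.

6.6°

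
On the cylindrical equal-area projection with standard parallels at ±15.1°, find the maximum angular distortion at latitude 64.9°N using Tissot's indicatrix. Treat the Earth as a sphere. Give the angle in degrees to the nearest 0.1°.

85.1°

Cylindrical equal-area (φ₀ = 15.1°): h = cos φ / cos 15.1° along meridians, k = cos 15.1° / cos φ along parallels; h·k = 1.
At 64.9°: h = 0.4394, k = 2.276; principal scales a = 2.276, b = 0.4394.
sin(ω/2) = (a − b)/(a + b) = 1.837/2.715 = 0.6764, so ω = 2 arcsin(0.6764) ≈ 85.1°.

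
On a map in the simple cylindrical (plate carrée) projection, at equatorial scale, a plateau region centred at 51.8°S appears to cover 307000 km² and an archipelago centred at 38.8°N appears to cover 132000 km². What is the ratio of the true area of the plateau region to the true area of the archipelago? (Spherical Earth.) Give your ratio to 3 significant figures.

1.85

On the plate carrée, areal scale = h·k = 1 × sec φ, so true area = apparent × cos φ.
True area of plateau region: 307000 × cos(51.8°) = 307000 × 0.6184 = 189900 km².
True area of archipelago: 132000 × cos(38.8°) = 132000 × 0.7793 = 102900 km².
Ratio = 189900 / 102900 ≈ 1.85.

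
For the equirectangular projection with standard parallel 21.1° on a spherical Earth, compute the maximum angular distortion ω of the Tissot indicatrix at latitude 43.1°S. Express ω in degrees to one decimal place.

With standard parallel φ₀ = 21.1°, the equirectangular projection gives x = Rλ cos φ₀, y = Rφ, so h = 1 and k = cos 21.1° / cos φ.
At 43.1°: h = 1.000, k = 1.278; principal scales a = 1.278, b = 1.000.
sin(ω/2) = (a − b)/(a + b) = 0.2777/2.278 = 0.1219, so ω = 2 arcsin(0.1219) ≈ 14.0°.

14.0°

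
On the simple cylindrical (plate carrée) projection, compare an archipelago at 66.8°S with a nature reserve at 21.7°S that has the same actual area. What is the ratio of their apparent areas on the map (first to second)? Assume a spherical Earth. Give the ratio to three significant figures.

2.36

For the equirectangular projection with φ₀ = 0 (plate carrée), h = 1 along meridians and k = sec φ along parallels.
Areal scale at 66.8°: h·k = 1.000 × 2.538 = 2.538.
Areal scale at 21.7°: h·k = 1.000 × 1.076 = 1.076.
Ratio = 2.538/1.076 ≈ 2.36.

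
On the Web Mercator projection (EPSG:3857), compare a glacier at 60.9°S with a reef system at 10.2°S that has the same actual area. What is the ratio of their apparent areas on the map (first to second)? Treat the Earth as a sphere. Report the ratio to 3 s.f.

4.10

Mercator is conformal with k = sec φ, so areal scale = k² = sec²φ.
At 60.9°: sec²(60.9°) = 1/0.4863² = 4.228.
At 10.2°: sec²(10.2°) = 1/0.9842² = 1.032.
Ratio = 4.228/1.032 = cos²(10.2°)/cos²(60.9°) ≈ 4.10.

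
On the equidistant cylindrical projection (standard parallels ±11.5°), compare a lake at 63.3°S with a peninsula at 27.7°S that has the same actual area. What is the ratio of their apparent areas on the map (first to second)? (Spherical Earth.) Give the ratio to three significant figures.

1.97

In the equirectangular projection with standard parallel φ₀ = 11.5° (x = Rλ cos φ₀, y = Rφ), meridians are true-scale (h = 1) and the parallel scale is k = cos φ₀ / cos φ.
Areal scale at 63.3°: h·k = 1.000 × 2.181 = 2.181.
Areal scale at 27.7°: h·k = 1.000 × 1.107 = 1.107.
Ratio = 2.181/1.107 ≈ 1.97.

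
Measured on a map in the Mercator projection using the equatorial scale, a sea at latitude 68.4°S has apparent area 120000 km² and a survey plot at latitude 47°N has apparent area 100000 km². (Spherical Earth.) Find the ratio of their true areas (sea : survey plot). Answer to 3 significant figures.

Mercator's areal exaggeration is sec²φ; hence true area = (apparent area) · cos²φ.
True area of sea: 120000 × cos²(68.4°) = 120000 × 0.1355 = 16260 km².
True area of survey plot: 100000 × cos²(47°) = 100000 × 0.4651 = 46510 km².
Ratio = 16260 / 46510 ≈ 0.350.

0.350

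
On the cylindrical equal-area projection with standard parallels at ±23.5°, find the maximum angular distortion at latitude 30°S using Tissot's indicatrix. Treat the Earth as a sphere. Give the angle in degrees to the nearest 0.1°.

6.6°

A cylindrical equal-area projection with standard parallel φ₀ has meridian scale h = cos φ / cos φ₀ and parallel scale k = cos φ₀ / cos φ (so areas are preserved, h·k = 1).
At 30°: h = 0.9443, k = 1.059; principal scales a = 1.059, b = 0.9443.
sin(ω/2) = (a − b)/(a + b) = 0.1146/2.003 = 0.05720, so ω = 2 arcsin(0.05720) ≈ 6.6°.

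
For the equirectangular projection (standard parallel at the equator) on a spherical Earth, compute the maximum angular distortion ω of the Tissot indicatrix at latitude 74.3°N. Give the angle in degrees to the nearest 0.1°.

70.1°

Plate carrée maps x = Rλ, y = Rφ. The meridian scale is h = 1 and the parallel scale is k = 1/cos φ = sec φ.
At 74.3°: h = 1.000, k = 3.695; principal scales a = 3.695, b = 1.000.
sin(ω/2) = (a − b)/(a + b) = 2.695/4.695 = 0.5741, so ω = 2 arcsin(0.5741) ≈ 70.1°.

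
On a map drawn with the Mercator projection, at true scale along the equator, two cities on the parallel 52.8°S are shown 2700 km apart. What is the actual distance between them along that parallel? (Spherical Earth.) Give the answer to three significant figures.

Mercator is conformal, so the point scale is isotropic: h = k = sec φ = 1/cos φ.
Along the parallel at 52.8°, map distances are exaggerated by k = sec 52.8° = 1.654.
True distance = 2700 / 1.654 = 2700 × cos 52.8° ≈ 1630 km.

1630 km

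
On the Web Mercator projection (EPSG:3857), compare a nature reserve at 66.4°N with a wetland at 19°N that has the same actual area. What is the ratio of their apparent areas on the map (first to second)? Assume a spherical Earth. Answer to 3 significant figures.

5.58

Mercator areal scale is sec²φ.
At 66.4°: sec²(66.4°) = 1/0.4003² = 6.239.
At 19°: sec²(19°) = 1/0.9455² = 1.119.
Ratio = 6.239/1.119 = cos²(19°)/cos²(66.4°) ≈ 5.58.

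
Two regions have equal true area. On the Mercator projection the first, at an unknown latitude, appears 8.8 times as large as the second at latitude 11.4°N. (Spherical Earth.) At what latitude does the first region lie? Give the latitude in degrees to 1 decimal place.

Mercator areal scale is sec²φ, so apparent-area ratio = sec²φ₁ / sec²φ₂ = cos²φ₂ / cos²φ₁.
cos²φ₂ / cos²φ₁ = 8.8  ⇒  cos φ₁ = cos 11.4° / √8.8 = 0.9803/2.966 = 0.3304.
φ₁ = arccos(0.3304) ≈ 70.7°.

70.7°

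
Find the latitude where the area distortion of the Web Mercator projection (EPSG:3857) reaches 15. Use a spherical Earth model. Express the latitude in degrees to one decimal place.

Mercator areal scale is sec²φ.
sec²φ = 15  ⇒  cos²φ = 0.06667  ⇒  cos φ = 0.2582.
φ = arccos(0.2582) ≈ 75.0°.

75.0°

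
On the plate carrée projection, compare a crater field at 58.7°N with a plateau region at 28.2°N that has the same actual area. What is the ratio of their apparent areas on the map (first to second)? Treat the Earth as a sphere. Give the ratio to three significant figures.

In the plate carrée (x = Rλ, y = Rφ), meridians are true-scale (h = 1) and parallels are stretched by k = sec φ.
Areal scale at 58.7°: h·k = 1.000 × 1.925 = 1.925.
Areal scale at 28.2°: h·k = 1.000 × 1.135 = 1.135.
Ratio = 1.925/1.135 ≈ 1.70.

1.70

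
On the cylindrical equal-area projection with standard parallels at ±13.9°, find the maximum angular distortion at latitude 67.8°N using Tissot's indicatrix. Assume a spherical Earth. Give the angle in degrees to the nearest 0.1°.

Cylindrical equal-area (φ₀ = 13.9°): h = cos φ / cos 13.9° along meridians, k = cos 13.9° / cos φ along parallels; h·k = 1.
At 67.8°: h = 0.3892, k = 2.569; principal scales a = 2.569, b = 0.3892.
sin(ω/2) = (a − b)/(a + b) = 2.180/2.958 = 0.7369, so ω = 2 arcsin(0.7369) ≈ 94.9°.

94.9°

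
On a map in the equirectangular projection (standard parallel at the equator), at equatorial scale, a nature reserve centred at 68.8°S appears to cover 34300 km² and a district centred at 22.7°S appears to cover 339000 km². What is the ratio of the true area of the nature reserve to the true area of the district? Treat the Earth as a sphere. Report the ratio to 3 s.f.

Plate carrée has h = 1 and k = sec φ, giving areal scale sec φ; true area = (apparent area) · cos φ.
True area of nature reserve: 34300 × cos(68.8°) = 34300 × 0.3616 = 12400 km².
True area of district: 339000 × cos(22.7°) = 339000 × 0.9225 = 312700 km².
Ratio = 12400 / 312700 ≈ 0.0397.

0.0397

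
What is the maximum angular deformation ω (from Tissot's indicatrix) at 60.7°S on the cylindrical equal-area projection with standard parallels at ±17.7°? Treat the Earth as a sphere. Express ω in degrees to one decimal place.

For cylindrical equal-area with standard parallel φ₀, h = cos φ / cos φ₀ and k = cos φ₀ / cos φ, so h·k = 1.
At 60.7°: h = 0.5137, k = 1.947; principal scales a = 1.947, b = 0.5137.
sin(ω/2) = (a − b)/(a + b) = 1.433/2.460 = 0.5824, so ω = 2 arcsin(0.5824) ≈ 71.2°.

71.2°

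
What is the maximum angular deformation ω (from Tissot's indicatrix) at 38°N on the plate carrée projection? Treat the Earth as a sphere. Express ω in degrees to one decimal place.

13.6°

Plate carrée maps x = Rλ, y = Rφ. The meridian scale is h = 1 and the parallel scale is k = 1/cos φ = sec φ.
At 38°: h = 1.000, k = 1.269; principal scales a = 1.269, b = 1.000.
sin(ω/2) = (a − b)/(a + b) = 0.2690/2.269 = 0.1186, so ω = 2 arcsin(0.1186) ≈ 13.6°.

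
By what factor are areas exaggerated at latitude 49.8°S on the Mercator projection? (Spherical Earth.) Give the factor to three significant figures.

For Mercator, h = k = sec φ (a conformal cylindrical projection has a single point scale, 1/cos φ).
Areal scale = k² = sec²φ = 1/cos²(49.8°) = 1/0.6455² = 2.400.

2.40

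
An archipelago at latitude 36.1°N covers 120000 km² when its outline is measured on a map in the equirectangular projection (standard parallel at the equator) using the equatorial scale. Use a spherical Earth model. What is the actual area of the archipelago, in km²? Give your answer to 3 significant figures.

Plate carrée maps x = Rλ, y = Rφ. The meridian scale is h = 1 and the parallel scale is k = 1/cos φ = sec φ.
Areal scale = h·k = 1 × sec φ; at 36.1°, h = 1.000, k = 1.238, so h·k = 1.238.
True area = apparent / (areal scale) = 120000 / 1.238 ≈ 97000 km².

97000 km²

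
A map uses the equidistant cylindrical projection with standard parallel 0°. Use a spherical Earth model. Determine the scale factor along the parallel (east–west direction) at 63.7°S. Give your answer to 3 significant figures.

In the plate carrée (x = Rλ, y = Rφ), meridians are true-scale (h = 1) and parallels are stretched by k = sec φ.
k = 1/cos 63.7° = 1/0.4431 = 2.257.

2.26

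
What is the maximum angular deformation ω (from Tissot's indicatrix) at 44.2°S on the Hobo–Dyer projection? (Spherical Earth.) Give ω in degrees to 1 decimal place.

11.6°

Hobo–Dyer is a cylindrical equal-area projection with standard parallels at ±37.5°. For cylindrical equal-area with standard parallel φ₀, h = cos φ / cos φ₀ and k = cos φ₀ / cos φ, so h·k = 1.
At 44.2°: h = 0.9036, k = 1.107; principal scales a = 1.107, b = 0.9036.
sin(ω/2) = (a − b)/(a + b) = 0.2030/2.010 = 0.1010, so ω = 2 arcsin(0.1010) ≈ 11.6°.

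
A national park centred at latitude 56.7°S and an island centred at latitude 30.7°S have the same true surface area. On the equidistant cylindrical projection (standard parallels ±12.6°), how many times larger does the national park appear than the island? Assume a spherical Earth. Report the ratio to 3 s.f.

1.57

With standard parallel φ₀ = 12.6°, the equirectangular projection gives x = Rλ cos φ₀, y = Rφ, so h = 1 and k = cos 12.6° / cos φ.
Areal scale at 56.7°: h·k = 1.000 × 1.778 = 1.778.
Areal scale at 30.7°: h·k = 1.000 × 1.135 = 1.135.
Ratio = 1.778/1.135 ≈ 1.57.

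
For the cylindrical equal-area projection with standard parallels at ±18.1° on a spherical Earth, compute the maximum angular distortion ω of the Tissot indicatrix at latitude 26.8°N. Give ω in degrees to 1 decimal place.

7.2°

A cylindrical equal-area projection with standard parallel φ₀ has meridian scale h = cos φ / cos φ₀ and parallel scale k = cos φ₀ / cos φ (so areas are preserved, h·k = 1).
At 26.8°: h = 0.9391, k = 1.065; principal scales a = 1.065, b = 0.9391.
sin(ω/2) = (a − b)/(a + b) = 0.1258/2.004 = 0.06280, so ω = 2 arcsin(0.06280) ≈ 7.2°.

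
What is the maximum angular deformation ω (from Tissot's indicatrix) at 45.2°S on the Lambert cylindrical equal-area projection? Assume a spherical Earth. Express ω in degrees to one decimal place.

The Lambert cylindrical equal-area projection is the cylindrical equal-area projection with its standard parallel at the equator (φ₀ = 0). For cylindrical equal-area with standard parallel φ₀, h = cos φ / cos φ₀ and k = cos φ₀ / cos φ, so h·k = 1.
At 45.2°: h = 0.7046, k = 1.419; principal scales a = 1.419, b = 0.7046.
sin(ω/2) = (a − b)/(a + b) = 0.7145/2.124 = 0.3364, so ω = 2 arcsin(0.3364) ≈ 39.3°.

39.3°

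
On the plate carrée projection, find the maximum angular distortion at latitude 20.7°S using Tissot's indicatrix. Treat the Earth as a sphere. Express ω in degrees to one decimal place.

3.8°

For the equirectangular projection with φ₀ = 0 (plate carrée), h = 1 along meridians and k = sec φ along parallels.
At 20.7°: h = 1.000, k = 1.069; principal scales a = 1.069, b = 1.000.
sin(ω/2) = (a − b)/(a + b) = 0.06901/2.069 = 0.03335, so ω = 2 arcsin(0.03335) ≈ 3.8°.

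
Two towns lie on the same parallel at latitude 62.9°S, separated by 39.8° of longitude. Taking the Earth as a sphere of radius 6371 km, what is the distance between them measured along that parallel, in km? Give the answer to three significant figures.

2020 km

Arc length along a parallel = R cos φ · Δλ (with Δλ in radians).
= 6371 × cos 62.9° × (39.8° × π/180) = 6371 × 0.4555 × 0.6946 ≈ 2020 km.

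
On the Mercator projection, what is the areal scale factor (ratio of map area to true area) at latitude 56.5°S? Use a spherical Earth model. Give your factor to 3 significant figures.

3.28

The Mercator projection is conformal; its linear scale factor is the same in every direction and equals sec φ = 1/cos φ.
Areal scale = k² = sec²φ = 1/cos²(56.5°) = 1/0.5519² = 3.283.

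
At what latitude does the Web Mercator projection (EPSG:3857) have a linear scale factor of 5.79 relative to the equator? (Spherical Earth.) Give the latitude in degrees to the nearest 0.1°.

Mercator scale is k = sec φ = 1/cos φ.
1/cos φ = 5.79  ⇒  cos φ = 0.1727  ⇒  φ = arccos(0.1727) ≈ 80.1°.

80.1°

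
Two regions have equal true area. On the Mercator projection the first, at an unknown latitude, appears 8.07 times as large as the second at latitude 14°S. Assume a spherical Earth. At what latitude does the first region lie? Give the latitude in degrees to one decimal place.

On Mercator, (apparent₁)/(apparent₂) = sec²φ₁ / sec²φ₂ when true areas are equal.
cos²φ₂ / cos²φ₁ = 8.07  ⇒  cos φ₁ = cos 14° / √8.07 = 0.9703/2.841 = 0.3416.
φ₁ = arccos(0.3416) ≈ 70.0°.

70.0°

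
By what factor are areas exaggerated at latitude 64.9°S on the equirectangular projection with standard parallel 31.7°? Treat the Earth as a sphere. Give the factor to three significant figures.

With standard parallel φ₀ = 31.7°, the equirectangular projection gives x = Rλ cos φ₀, y = Rφ, so h = 1 and k = cos 31.7° / cos φ.
Areal scale = h·k = 1 × cos φ₀ / cos φ; at 64.9°, h = 1.000, k = 2.006, so h·k = 2.006.

2.01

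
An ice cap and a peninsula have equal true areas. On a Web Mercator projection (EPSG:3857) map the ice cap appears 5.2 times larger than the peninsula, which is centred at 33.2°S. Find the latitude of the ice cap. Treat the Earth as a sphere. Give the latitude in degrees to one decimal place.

For equal true areas on Mercator, apparent areas scale as sec²φ, so the ratio is cos²φ₂ / cos²φ₁.
cos²φ₂ / cos²φ₁ = 5.2  ⇒  cos φ₁ = cos 33.2° / √5.2 = 0.8368/2.280 = 0.3669.
φ₁ = arccos(0.3669) ≈ 68.5°.

68.5°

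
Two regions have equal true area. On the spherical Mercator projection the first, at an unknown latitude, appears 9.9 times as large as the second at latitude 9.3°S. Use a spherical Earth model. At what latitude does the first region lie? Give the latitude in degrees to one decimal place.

For equal true areas on Mercator, apparent areas scale as sec²φ, so the ratio is cos²φ₂ / cos²φ₁.
cos²φ₂ / cos²φ₁ = 9.9  ⇒  cos φ₁ = cos 9.3° / √9.9 = 0.9869/3.146 = 0.3136.
φ₁ = arccos(0.3136) ≈ 71.7°.

71.7°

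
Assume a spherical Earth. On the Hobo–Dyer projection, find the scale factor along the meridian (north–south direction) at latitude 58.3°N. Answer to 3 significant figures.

The Hobo–Dyer projection is cylindrical equal-area with φ₀ = 37.5°. For cylindrical equal-area with standard parallel φ₀, h = cos φ / cos φ₀ and k = cos φ₀ / cos φ, so h·k = 1.
h = cos 58.3° / cos 37.5° = 0.5255/0.7934 = 0.6623.

0.662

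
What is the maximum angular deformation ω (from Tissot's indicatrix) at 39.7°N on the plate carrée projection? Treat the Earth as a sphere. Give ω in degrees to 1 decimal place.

15.0°

In the plate carrée (x = Rλ, y = Rφ), meridians are true-scale (h = 1) and parallels are stretched by k = sec φ.
At 39.7°: h = 1.000, k = 1.300; principal scales a = 1.300, b = 1.000.
sin(ω/2) = (a − b)/(a + b) = 0.2997/2.300 = 0.1303, so ω = 2 arcsin(0.1303) ≈ 15.0°.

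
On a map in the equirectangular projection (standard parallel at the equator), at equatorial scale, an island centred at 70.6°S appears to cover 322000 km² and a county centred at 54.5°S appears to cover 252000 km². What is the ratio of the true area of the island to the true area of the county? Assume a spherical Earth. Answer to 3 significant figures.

0.731

On the plate carrée, areal scale = h·k = 1 × sec φ, so true area = apparent × cos φ.
True area of island: 322000 × cos(70.6°) = 322000 × 0.3322 = 107000 km².
True area of county: 252000 × cos(54.5°) = 252000 × 0.5807 = 146300 km².
Ratio = 107000 / 146300 ≈ 0.731.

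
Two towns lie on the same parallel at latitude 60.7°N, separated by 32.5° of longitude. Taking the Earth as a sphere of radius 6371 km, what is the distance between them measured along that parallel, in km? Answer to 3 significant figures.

Arc length along a parallel = R cos φ · Δλ (with Δλ in radians).
= 6371 × cos 60.7° × (32.5° × π/180) = 6371 × 0.4894 × 0.5672 ≈ 1770 km.

1770 km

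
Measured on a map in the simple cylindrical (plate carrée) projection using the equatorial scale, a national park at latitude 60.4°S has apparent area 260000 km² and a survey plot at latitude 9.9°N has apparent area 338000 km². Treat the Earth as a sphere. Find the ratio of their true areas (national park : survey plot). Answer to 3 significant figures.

Plate carrée has h = 1 and k = sec φ, giving areal scale sec φ; true area = (apparent area) · cos φ.
True area of national park: 260000 × cos(60.4°) = 260000 × 0.4939 = 128400 km².
True area of survey plot: 338000 × cos(9.9°) = 338000 × 0.9851 = 333000 km².
Ratio = 128400 / 333000 ≈ 0.386.

0.386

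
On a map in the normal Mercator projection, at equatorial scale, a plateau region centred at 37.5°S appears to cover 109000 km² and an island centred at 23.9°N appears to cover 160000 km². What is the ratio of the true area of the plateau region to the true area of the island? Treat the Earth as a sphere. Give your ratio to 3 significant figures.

On Mercator the areal scale is sec²φ, so true area = apparent × cos²φ.
True area of plateau region: 109000 × cos²(37.5°) = 109000 × 0.6294 = 68610 km².
True area of island: 160000 × cos²(23.9°) = 160000 × 0.8359 = 133700 km².
Ratio = 68610 / 133700 ≈ 0.513.

0.513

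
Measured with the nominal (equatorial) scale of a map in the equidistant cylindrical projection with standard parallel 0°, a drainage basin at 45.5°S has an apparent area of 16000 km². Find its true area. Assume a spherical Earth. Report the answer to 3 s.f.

Plate carrée maps x = Rλ, y = Rφ. The meridian scale is h = 1 and the parallel scale is k = 1/cos φ = sec φ.
Areal scale = h·k = 1 × sec φ; at 45.5°, h = 1.000, k = 1.427, so h·k = 1.427.
True area = apparent / (areal scale) = 16000 / 1.427 ≈ 11200 km².

11200 km²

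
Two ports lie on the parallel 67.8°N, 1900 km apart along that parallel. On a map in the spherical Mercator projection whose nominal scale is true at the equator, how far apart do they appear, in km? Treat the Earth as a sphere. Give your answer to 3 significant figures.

The Mercator projection is conformal; its linear scale factor is the same in every direction and equals sec φ = 1/cos φ.
Along the parallel, k = sec 67.8° = 1/0.3778 = 2.647.
Map distance = 1900 × 2.647 ≈ 5030 km.

5030 km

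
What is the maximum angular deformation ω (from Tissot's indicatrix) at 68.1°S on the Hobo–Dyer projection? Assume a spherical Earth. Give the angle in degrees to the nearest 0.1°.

Hobo–Dyer is a cylindrical equal-area projection with standard parallels at ±37.5°. For cylindrical equal-area with standard parallel φ₀, h = cos φ / cos φ₀ and k = cos φ₀ / cos φ, so h·k = 1.
At 68.1°: h = 0.4701, k = 2.127; principal scales a = 2.127, b = 0.4701.
sin(ω/2) = (a − b)/(a + b) = 1.657/2.597 = 0.6380, so ω = 2 arcsin(0.6380) ≈ 79.3°.

79.3°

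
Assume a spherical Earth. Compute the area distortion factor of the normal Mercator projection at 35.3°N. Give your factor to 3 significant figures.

1.50

For Mercator, h = k = sec φ (a conformal cylindrical projection has a single point scale, 1/cos φ).
Areal scale = k² = sec²φ = 1/cos²(35.3°) = 1/0.8161² = 1.501.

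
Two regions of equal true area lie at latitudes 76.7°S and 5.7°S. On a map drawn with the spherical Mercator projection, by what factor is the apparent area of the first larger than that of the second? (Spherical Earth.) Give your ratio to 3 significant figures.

18.7

Mercator areal scale is sec²φ.
At 76.7°: sec²(76.7°) = 1/0.2300² = 18.90.
At 5.7°: sec²(5.7°) = 1/0.9951² = 1.010.
Ratio = 18.90/1.010 = cos²(5.7°)/cos²(76.7°) ≈ 18.7.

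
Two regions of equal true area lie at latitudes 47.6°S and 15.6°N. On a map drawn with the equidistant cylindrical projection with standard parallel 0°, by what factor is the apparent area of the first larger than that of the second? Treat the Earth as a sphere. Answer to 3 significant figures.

For the equirectangular projection with φ₀ = 0 (plate carrée), h = 1 along meridians and k = sec φ along parallels.
Areal scale at 47.6°: h·k = 1.000 × 1.483 = 1.483.
Areal scale at 15.6°: h·k = 1.000 × 1.038 = 1.038.
Ratio = 1.483/1.038 ≈ 1.43.

1.43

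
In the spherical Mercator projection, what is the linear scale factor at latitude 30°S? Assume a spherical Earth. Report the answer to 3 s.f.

The Mercator projection is conformal; its linear scale factor is the same in every direction and equals sec φ = 1/cos φ.
k = 1/cos 30° = 1/0.8660 = 1.155.

1.15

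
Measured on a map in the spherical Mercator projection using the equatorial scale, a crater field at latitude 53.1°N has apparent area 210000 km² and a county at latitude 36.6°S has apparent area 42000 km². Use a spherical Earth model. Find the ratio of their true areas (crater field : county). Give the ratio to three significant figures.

Mercator's areal exaggeration is sec²φ; hence true area = (apparent area) · cos²φ.
True area of crater field: 210000 × cos²(53.1°) = 210000 × 0.3605 = 75710 km².
True area of county: 42000 × cos²(36.6°) = 42000 × 0.6445 = 27070 km².
Ratio = 75710 / 27070 ≈ 2.80.

2.80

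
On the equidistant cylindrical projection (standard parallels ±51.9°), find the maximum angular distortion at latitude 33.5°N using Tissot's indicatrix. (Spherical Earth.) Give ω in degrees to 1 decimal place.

The equidistant cylindrical projection with φ₀ = 51.9° has h = 1 (meridians true) and k = cos φ₀ / cos φ along parallels.
At 33.5°: h = 1.000, k = 0.7400; principal scales a = 1.000, b = 0.7400.
sin(ω/2) = (a − b)/(a + b) = 0.2600/1.740 = 0.1495, so ω = 2 arcsin(0.1495) ≈ 17.2°.

17.2°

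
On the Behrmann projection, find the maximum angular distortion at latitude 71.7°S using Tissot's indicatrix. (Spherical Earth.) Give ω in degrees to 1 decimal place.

100.3°

The Behrmann projection is cylindrical equal-area with φ₀ = 30°. A cylindrical equal-area projection with standard parallel φ₀ has meridian scale h = cos φ / cos φ₀ and parallel scale k = cos φ₀ / cos φ (so areas are preserved, h·k = 1).
At 71.7°: h = 0.3626, k = 2.758; principal scales a = 2.758, b = 0.3626.
sin(ω/2) = (a − b)/(a + b) = 2.396/3.121 = 0.7676, so ω = 2 arcsin(0.7676) ≈ 100.3°.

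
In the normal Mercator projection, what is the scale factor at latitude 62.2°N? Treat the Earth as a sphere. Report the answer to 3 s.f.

For Mercator, h = k = sec φ (a conformal cylindrical projection has a single point scale, 1/cos φ).
k = 1/cos 62.2° = 1/0.4664 = 2.144.

2.14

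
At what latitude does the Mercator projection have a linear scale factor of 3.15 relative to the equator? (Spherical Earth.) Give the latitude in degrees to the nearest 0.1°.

Mercator scale is k = sec φ = 1/cos φ.
1/cos φ = 3.15  ⇒  cos φ = 0.3175  ⇒  φ = arccos(0.3175) ≈ 71.5°.

71.5°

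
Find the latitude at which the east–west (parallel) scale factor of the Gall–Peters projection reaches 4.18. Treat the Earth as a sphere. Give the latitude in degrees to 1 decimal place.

80.3°

The Gall–Peters projection is cylindrical equal-area with φ₀ = 45°. Cylindrical equal-area (φ₀ = 45°): h = cos φ / cos 45° along meridians, k = cos 45° / cos φ along parallels; h·k = 1.
k = cos φ₀ / cos φ = 4.18  ⇒  cos φ = cos 45° / 4.18 = 0.1692.
φ = arccos(0.1692) ≈ 80.3°.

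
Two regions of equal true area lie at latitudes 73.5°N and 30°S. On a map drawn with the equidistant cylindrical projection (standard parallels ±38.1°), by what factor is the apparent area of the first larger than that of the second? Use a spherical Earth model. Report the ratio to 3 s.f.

The equidistant cylindrical projection with φ₀ = 38.1° has h = 1 (meridians true) and k = cos φ₀ / cos φ along parallels.
Areal scale at 73.5°: h·k = 1.000 × 2.771 = 2.771.
Areal scale at 30°: h·k = 1.000 × 0.9087 = 0.9087.
Ratio = 2.771/0.9087 ≈ 3.05.

3.05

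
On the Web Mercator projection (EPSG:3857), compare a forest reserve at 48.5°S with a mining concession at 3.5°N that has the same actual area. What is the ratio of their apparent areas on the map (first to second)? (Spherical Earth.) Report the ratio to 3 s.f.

Mercator areal scale is sec²φ.
At 48.5°: sec²(48.5°) = 1/0.6626² = 2.278.
At 3.5°: sec²(3.5°) = 1/0.9981² = 1.004.
Ratio = 2.278/1.004 = cos²(3.5°)/cos²(48.5°) ≈ 2.27.

2.27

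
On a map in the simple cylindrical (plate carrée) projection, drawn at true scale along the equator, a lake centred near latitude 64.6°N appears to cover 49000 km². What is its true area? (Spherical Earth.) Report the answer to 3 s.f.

In the plate carrée (x = Rλ, y = Rφ), meridians are true-scale (h = 1) and parallels are stretched by k = sec φ.
Areal scale = h·k = 1 × sec φ; at 64.6°, h = 1.000, k = 2.331, so h·k = 2.331.
True area = apparent / (areal scale) = 49000 / 2.331 ≈ 21000 km².

21000 km²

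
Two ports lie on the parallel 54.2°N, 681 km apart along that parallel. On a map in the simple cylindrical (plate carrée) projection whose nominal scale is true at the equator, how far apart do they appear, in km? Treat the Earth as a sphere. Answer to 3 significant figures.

For the equirectangular projection with φ₀ = 0 (plate carrée), h = 1 along meridians and k = sec φ along parallels.
Along the parallel, k = sec 54.2° = 1/0.5850 = 1.710.
Map distance = 681 × 1.710 ≈ 1160 km.

1160 km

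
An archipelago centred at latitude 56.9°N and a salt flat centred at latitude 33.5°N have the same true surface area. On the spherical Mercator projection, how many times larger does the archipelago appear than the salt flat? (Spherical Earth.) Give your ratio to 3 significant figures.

2.33

On Mercator, area is exaggerated by sec²φ = 1/cos²φ.
At 56.9°: sec²(56.9°) = 1/0.5461² = 3.353.
At 33.5°: sec²(33.5°) = 1/0.8339² = 1.438.
Ratio = 3.353/1.438 = cos²(33.5°)/cos²(56.9°) ≈ 2.33.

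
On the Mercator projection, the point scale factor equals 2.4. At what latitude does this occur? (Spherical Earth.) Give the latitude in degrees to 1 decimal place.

65.4°

Mercator scale is k = sec φ = 1/cos φ.
1/cos φ = 2.4  ⇒  cos φ = 0.4167  ⇒  φ = arccos(0.4167) ≈ 65.4°.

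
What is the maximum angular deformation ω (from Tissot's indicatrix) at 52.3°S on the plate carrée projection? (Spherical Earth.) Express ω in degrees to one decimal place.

Plate carrée maps x = Rλ, y = Rφ. The meridian scale is h = 1 and the parallel scale is k = 1/cos φ = sec φ.
At 52.3°: h = 1.000, k = 1.635; principal scales a = 1.635, b = 1.000.
sin(ω/2) = (a − b)/(a + b) = 0.6353/2.635 = 0.2411, so ω = 2 arcsin(0.2411) ≈ 27.9°.

27.9°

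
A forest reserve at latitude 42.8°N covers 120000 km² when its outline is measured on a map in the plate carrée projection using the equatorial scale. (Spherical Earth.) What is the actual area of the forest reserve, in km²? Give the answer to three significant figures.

88000 km²

Plate carrée maps x = Rλ, y = Rφ. The meridian scale is h = 1 and the parallel scale is k = 1/cos φ = sec φ.
Areal scale = h·k = 1 × sec φ; at 42.8°, h = 1.000, k = 1.363, so h·k = 1.363.
True area = apparent / (areal scale) = 120000 / 1.363 ≈ 88000 km².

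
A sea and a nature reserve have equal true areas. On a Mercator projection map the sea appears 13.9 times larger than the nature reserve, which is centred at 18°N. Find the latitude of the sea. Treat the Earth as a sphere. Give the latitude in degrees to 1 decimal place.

For equal true areas on Mercator, apparent areas scale as sec²φ, so the ratio is cos²φ₂ / cos²φ₁.
cos²φ₂ / cos²φ₁ = 13.9  ⇒  cos φ₁ = cos 18° / √13.9 = 0.9511/3.728 = 0.2551.
φ₁ = arccos(0.2551) ≈ 75.2°.

75.2°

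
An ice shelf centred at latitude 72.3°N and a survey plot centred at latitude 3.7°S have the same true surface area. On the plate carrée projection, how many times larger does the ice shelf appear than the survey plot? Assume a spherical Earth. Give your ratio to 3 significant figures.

3.28

For the equirectangular projection with φ₀ = 0 (plate carrée), h = 1 along meridians and k = sec φ along parallels.
Areal scale at 72.3°: h·k = 1.000 × 3.289 = 3.289.
Areal scale at 3.7°: h·k = 1.000 × 1.002 = 1.002.
Ratio = 3.289/1.002 ≈ 3.28.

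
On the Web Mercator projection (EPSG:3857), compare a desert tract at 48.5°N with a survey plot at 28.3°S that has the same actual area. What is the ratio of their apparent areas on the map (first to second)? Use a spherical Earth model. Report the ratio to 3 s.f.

1.77

On Mercator, area is exaggerated by sec²φ = 1/cos²φ.
At 48.5°: sec²(48.5°) = 1/0.6626² = 2.278.
At 28.3°: sec²(28.3°) = 1/0.8805² = 1.290.
Ratio = 2.278/1.290 = cos²(28.3°)/cos²(48.5°) ≈ 1.77.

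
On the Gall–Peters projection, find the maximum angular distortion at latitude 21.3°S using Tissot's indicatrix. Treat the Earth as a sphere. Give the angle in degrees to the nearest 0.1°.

31.2°

Gall–Peters is a cylindrical equal-area projection with standard parallels at ±45°. For cylindrical equal-area with standard parallel φ₀, h = cos φ / cos φ₀ and k = cos φ₀ / cos φ, so h·k = 1.
At 21.3°: h = 1.318, k = 0.7589; principal scales a = 1.318, b = 0.7589.
sin(ω/2) = (a − b)/(a + b) = 0.5587/2.077 = 0.2690, so ω = 2 arcsin(0.2690) ≈ 31.2°.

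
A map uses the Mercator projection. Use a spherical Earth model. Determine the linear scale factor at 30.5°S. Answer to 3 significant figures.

Mercator is conformal, so the point scale is isotropic: h = k = sec φ = 1/cos φ.
k = 1/cos 30.5° = 1/0.8616 = 1.161.

1.16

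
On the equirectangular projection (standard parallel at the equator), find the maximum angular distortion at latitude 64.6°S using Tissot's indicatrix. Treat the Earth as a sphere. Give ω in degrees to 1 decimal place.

In the plate carrée (x = Rλ, y = Rφ), meridians are true-scale (h = 1) and parallels are stretched by k = sec φ.
At 64.6°: h = 1.000, k = 2.331; principal scales a = 2.331, b = 1.000.
sin(ω/2) = (a − b)/(a + b) = 1.331/3.331 = 0.3996, so ω = 2 arcsin(0.3996) ≈ 47.1°.

47.1°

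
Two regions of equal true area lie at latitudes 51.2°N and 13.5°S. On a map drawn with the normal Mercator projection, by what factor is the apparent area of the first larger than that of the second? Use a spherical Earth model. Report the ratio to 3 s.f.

2.41

Mercator areal scale is sec²φ.
At 51.2°: sec²(51.2°) = 1/0.6266² = 2.547.
At 13.5°: sec²(13.5°) = 1/0.9724² = 1.058.
Ratio = 2.547/1.058 = cos²(13.5°)/cos²(51.2°) ≈ 2.41.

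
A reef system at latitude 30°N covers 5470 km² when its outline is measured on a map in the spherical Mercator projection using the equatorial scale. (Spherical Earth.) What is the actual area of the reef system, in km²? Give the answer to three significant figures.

4100 km²

Mercator is conformal, so the point scale is isotropic: h = k = sec φ = 1/cos φ.
Areal scale = k² = sec²φ = 1/cos²(30°) = 1/0.8660² = 1.333.
True area = apparent / (areal scale) = 5470 / 1.333 ≈ 4100 km².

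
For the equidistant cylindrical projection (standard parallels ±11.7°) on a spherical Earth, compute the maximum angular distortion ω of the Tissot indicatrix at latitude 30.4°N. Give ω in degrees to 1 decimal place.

In the equirectangular projection with standard parallel φ₀ = 11.7° (x = Rλ cos φ₀, y = Rφ), meridians are true-scale (h = 1) and the parallel scale is k = cos φ₀ / cos φ.
At 30.4°: h = 1.000, k = 1.135; principal scales a = 1.135, b = 1.000.
sin(ω/2) = (a − b)/(a + b) = 0.1353/2.135 = 0.06337, so ω = 2 arcsin(0.06337) ≈ 7.3°.

7.3°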